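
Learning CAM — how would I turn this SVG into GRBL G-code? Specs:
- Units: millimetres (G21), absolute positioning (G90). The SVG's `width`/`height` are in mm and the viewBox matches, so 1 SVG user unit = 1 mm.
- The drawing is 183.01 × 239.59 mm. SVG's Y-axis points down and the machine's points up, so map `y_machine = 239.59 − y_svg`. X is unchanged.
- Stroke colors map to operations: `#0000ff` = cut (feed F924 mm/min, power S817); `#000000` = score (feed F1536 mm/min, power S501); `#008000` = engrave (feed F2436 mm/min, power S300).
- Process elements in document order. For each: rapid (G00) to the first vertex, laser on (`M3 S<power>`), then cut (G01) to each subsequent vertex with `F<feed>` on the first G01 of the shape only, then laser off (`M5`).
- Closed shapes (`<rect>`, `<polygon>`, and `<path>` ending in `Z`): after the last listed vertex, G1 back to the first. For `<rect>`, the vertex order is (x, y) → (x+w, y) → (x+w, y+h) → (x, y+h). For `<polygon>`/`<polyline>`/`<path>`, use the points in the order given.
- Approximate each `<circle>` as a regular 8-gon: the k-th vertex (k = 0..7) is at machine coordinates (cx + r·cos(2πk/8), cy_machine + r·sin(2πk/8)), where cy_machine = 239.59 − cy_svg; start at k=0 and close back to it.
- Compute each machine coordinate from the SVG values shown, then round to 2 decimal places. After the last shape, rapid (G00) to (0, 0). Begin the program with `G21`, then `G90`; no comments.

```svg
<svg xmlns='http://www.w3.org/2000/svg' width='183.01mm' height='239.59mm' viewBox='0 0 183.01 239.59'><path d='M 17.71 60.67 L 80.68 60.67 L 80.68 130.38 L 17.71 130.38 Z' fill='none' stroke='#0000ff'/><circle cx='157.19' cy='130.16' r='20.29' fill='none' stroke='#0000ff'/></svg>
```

G21
G90
G00 X17.71 Y178.92
M3 S817
G01 X80.68 Y178.92 F924
G01 X80.68 Y109.21
G01 X17.71 Y109.21
G01 X17.71 Y178.92
M5
G00 X177.48 Y109.43
M3 S817
G01 X171.54 Y123.78 F924
G01 X157.19 Y129.72
G01 X142.84 Y123.78
G01 X136.90 Y109.43
G01 X142.84 Y95.08
G01 X157.19 Y89.14
G01 X171.54 Y95.08
G01 X177.48 Y109.43
M5
G00 X0.00 Y0.00

1 u = 1 mm; y_m = 239.59 − y.

[1] `<path>` rectangle, #0000ff→cut S817 F924: (17.71,178.92) → (80.68,178.92) → (80.68,109.21) → (17.71,109.21) → (17.71,178.92) (closed)

[2] `<circle>` circle, #0000ff→cut S817 F924: (177.48,109.43) → (171.54,123.78) → (157.19,129.72) → (142.84,123.78) → (136.90,109.43) → (142.84,95.08) → (157.19,89.14) → (171.54,95.08) → (177.48,109.43) (closed)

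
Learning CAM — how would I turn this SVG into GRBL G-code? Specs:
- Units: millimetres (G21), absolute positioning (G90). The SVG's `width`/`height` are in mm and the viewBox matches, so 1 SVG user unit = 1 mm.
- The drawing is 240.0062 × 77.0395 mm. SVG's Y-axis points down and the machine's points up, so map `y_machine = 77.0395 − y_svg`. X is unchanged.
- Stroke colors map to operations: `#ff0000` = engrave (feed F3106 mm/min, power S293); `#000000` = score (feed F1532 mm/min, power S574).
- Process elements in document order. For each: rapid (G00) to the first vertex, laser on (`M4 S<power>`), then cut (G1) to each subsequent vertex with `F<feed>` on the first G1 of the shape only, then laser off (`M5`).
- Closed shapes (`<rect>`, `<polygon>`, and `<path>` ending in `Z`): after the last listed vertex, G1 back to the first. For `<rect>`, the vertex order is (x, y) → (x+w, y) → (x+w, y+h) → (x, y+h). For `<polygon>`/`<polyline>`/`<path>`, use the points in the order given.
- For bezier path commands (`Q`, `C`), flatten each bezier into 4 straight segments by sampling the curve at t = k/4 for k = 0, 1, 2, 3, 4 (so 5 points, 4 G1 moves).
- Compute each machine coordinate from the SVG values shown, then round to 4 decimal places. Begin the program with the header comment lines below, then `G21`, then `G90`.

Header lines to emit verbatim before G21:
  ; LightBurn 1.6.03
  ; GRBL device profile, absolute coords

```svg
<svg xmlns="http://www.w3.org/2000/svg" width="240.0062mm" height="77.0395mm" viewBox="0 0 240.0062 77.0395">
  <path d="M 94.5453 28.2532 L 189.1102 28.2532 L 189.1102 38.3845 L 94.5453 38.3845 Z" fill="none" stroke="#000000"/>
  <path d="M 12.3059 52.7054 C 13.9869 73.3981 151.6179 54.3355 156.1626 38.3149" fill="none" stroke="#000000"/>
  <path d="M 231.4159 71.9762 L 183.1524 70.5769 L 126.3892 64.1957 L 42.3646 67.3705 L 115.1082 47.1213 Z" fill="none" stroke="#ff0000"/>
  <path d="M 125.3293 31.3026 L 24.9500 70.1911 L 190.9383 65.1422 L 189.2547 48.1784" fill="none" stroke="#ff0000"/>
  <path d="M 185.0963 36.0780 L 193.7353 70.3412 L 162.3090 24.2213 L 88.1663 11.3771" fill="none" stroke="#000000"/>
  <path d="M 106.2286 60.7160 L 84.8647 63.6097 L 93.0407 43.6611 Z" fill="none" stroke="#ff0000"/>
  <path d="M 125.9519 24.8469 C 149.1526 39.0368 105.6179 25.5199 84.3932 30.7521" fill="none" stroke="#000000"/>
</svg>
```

; LightBurn 1.6.03
; GRBL device profile, absolute coords
G21
G90
G00 X94.5453 Y48.7863
M4 S574
G1 X189.1102 Y48.7863 F1532
G1 X189.1102 Y38.6550
G1 X94.5453 Y38.6550
G1 X94.5453 Y48.7863
M5
G00 X12.3059 Y24.3341
M4 S574
G1 X34.8536 Y15.6000 F1532
G1 X83.1604 Y17.7619
G1 X132.0041 Y26.8075
G1 X156.1626 Y38.7246
M5
G00 X231.4159 Y5.0633
M4 S293
G1 X183.1524 Y6.4626 F3106
G1 X126.3892 Y12.8438
G1 X42.3646 Y9.6690
G1 X115.1082 Y29.9182
G1 X231.4159 Y5.0633
M5
G00 X125.3293 Y45.7369
M4 S293
G1 X24.9500 Y6.8484 F3106
G1 X190.9383 Y11.8973
G1 X189.2547 Y28.8611
M5
G00 X185.0963 Y40.9615
M4 S574
G1 X193.7353 Y6.6983 F1532
G1 X162.3090 Y52.8182
G1 X88.1663 Y65.6624
M5
G00 X106.2286 Y16.3235
M4 S293
G1 X84.8647 Y13.4298 F3106
G1 X93.0407 Y33.3784
G1 X106.2286 Y16.3235
M5
G00 X125.9519 Y52.1926
M4 S574
G1 X132.2309 Y46.0193 F1532
G1 X121.8321 Y45.8809
G1 X103.1035 Y47.4220
G1 X84.3932 Y46.2874
M5

Since the viewBox matches the mm dimensions, user units are millimetres directly. The only transform is the Y-flip y_m = 77.0395 − y_svg.

Shape 1 is a rectangle drawn with `<path>`. Its stroke #000000 means score at S574, F1532. After flipping Y the toolpath is (94.5453,48.7863) → (189.1102,48.7863) → (189.1102,38.6550) → (94.5453,38.6550) → (94.5453,48.7863), returning to the start.

Shape 2 is a cubic bezier drawn with `<path>`. Its stroke #000000 means score at S574, F1532. After flipping Y the toolpath is (12.3059,24.3341) → (34.8536,15.6000) → (83.1604,17.7619) → (132.0041,26.8075) → (156.1626,38.7246).

Shape 3 is a closed polygon drawn with `<path>`. Its stroke #ff0000 means engrave at S293, F3106. After flipping Y the toolpath is (231.4159,5.0633) → (183.1524,6.4626) → (126.3892,12.8438) → (42.3646,9.6690) → (115.1082,29.9182) → (231.4159,5.0633), returning to the start.

Shape 4 is a open polyline drawn with `<path>`. Its stroke #ff0000 means engrave at S293, F3106. After flipping Y the toolpath is (125.3293,45.7369) → (24.9500,6.8484) → (190.9383,11.8973) → (189.2547,28.8611).

Shape 5 is a open polyline drawn with `<path>`. Its stroke #000000 means score at S574, F1532. After flipping Y the toolpath is (185.0963,40.9615) → (193.7353,6.6983) → (162.3090,52.8182) → (88.1663,65.6624).

Shape 6 is a regular polygon drawn with `<path>`. Its stroke #ff0000 means engrave at S293, F3106. After flipping Y the toolpath is (106.2286,16.3235) → (84.8647,13.4298) → (93.0407,33.3784) → (106.2286,16.3235), returning to the start.

Shape 7 is a cubic bezier drawn with `<path>`. Its stroke #000000 means score at S574, F1532. After flipping Y the toolpath is (125.9519,52.1926) → (132.2309,46.0193) → (121.8321,45.8809) → (103.1035,47.4220) → (84.3932,46.2874).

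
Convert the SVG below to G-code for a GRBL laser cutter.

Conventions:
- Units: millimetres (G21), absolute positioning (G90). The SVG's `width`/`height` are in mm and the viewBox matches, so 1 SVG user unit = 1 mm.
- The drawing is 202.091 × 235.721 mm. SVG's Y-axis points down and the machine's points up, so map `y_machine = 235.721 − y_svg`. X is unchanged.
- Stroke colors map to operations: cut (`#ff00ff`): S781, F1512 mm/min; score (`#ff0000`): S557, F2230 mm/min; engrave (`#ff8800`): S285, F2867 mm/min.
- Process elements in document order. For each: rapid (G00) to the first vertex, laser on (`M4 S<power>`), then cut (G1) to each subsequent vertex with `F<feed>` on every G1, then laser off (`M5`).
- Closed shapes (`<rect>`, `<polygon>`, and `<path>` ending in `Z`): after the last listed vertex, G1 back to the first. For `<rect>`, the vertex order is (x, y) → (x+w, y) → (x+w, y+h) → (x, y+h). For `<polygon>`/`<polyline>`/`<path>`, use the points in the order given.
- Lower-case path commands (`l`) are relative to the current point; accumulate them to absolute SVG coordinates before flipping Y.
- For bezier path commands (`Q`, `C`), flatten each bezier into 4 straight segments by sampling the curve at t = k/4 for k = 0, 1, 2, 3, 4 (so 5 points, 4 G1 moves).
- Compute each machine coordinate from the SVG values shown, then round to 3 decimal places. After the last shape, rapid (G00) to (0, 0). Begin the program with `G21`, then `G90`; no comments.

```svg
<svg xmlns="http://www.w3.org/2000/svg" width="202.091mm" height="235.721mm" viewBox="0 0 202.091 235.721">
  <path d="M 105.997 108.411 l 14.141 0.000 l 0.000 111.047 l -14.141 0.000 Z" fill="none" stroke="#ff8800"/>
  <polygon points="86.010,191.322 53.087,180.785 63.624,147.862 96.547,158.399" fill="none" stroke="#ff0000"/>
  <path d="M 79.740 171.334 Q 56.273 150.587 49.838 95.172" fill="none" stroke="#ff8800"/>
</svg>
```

viewBox `0 0 202.091 235.721` with mm width/height → 1 unit = 1 mm. Flip: y_m = 235.721 − y_svg.

**Shape 1** — `<path>` rectangle, stroke `#ff8800` → engrave (S285, F2867). Machine vertices: (105.997,127.310) → (120.138,127.310) → (120.138,16.263) → (105.997,16.263) → (105.997,127.310). Closed: final G1 returns to the first vertex.

**Shape 2** — `<polygon>` regular polygon, stroke `#ff0000` → score (S557, F2230). Machine vertices: (86.010,44.399) → (53.087,54.936) → (63.624,87.859) → (96.547,77.322) → (86.010,44.399). Closed: final G1 returns to the first vertex.

**Shape 3** — `<path>` quadratic bezier, stroke `#ff8800` → engrave (S285, F2867). Control points (SVG): P0=(79.740,171.334), P1=(56.273,150.587), P2=(49.838,95.172); sampled at t=k/4. Machine vertices: (79.740,64.387) → (69.071,76.927) → (60.531,93.801) → (54.120,115.008) → (49.838,140.549). Open path.

G21
G90
G00 X105.997 Y127.310
M4 S285
G1 X120.138 Y127.310 F2867
G1 X120.138 Y16.263 F2867
G1 X105.997 Y16.263 F2867
G1 X105.997 Y127.310 F2867
M5
G00 X86.010 Y44.399
M4 S557
G1 X53.087 Y54.936 F2230
G1 X63.624 Y87.859 F2230
G1 X96.547 Y77.322 F2230
G1 X86.010 Y44.399 F2230
M5
G00 X79.740 Y64.387
M4 S285
G1 X69.071 Y76.927 F2867
G1 X60.531 Y93.801 F2867
G1 X54.120 Y115.008 F2867
G1 X49.838 Y140.549 F2867
M5
G00 X0.000 Y0.000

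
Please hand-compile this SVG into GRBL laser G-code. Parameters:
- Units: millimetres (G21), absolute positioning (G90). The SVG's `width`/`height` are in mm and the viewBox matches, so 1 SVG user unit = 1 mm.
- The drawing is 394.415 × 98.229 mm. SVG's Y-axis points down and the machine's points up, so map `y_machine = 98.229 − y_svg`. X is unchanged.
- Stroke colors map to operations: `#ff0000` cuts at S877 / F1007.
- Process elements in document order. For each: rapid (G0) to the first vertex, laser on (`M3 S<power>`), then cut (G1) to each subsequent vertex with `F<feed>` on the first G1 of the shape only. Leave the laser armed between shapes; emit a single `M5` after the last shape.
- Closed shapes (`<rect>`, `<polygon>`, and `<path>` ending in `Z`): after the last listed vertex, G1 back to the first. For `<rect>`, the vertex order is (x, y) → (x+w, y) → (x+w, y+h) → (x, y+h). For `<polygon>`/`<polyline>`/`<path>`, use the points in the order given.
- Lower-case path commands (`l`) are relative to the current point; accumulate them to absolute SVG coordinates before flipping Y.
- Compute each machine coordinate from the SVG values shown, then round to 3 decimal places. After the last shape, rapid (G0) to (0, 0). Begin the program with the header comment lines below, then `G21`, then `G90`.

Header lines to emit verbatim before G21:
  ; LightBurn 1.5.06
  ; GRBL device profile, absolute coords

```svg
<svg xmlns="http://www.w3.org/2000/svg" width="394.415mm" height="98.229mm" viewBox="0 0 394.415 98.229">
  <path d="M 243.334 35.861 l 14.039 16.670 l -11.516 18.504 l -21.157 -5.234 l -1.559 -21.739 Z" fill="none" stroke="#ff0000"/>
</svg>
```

; LightBurn 1.5.06
; GRBL device profile, absolute coords
G21
G90
G0 X243.334 Y62.368
M3 S877
G1 X257.373 Y45.698 F1007
G1 X245.857 Y27.194
G1 X224.700 Y32.428
G1 X223.141 Y54.167
G1 X243.334 Y62.368
M5
G0 X0.000 Y0.000

Since the viewBox matches the mm dimensions, user units are millimetres directly. The only transform is the Y-flip y_m = 98.229 − y_svg.

Shape 1 is a regular polygon drawn with `<path>`. Its stroke #ff0000 means cut at S877, F1007. After flipping Y the toolpath is (243.334,62.368) → (257.373,45.698) → (245.857,27.194) → (224.700,32.428) → (223.141,54.167) → (243.334,62.368), returning to the start.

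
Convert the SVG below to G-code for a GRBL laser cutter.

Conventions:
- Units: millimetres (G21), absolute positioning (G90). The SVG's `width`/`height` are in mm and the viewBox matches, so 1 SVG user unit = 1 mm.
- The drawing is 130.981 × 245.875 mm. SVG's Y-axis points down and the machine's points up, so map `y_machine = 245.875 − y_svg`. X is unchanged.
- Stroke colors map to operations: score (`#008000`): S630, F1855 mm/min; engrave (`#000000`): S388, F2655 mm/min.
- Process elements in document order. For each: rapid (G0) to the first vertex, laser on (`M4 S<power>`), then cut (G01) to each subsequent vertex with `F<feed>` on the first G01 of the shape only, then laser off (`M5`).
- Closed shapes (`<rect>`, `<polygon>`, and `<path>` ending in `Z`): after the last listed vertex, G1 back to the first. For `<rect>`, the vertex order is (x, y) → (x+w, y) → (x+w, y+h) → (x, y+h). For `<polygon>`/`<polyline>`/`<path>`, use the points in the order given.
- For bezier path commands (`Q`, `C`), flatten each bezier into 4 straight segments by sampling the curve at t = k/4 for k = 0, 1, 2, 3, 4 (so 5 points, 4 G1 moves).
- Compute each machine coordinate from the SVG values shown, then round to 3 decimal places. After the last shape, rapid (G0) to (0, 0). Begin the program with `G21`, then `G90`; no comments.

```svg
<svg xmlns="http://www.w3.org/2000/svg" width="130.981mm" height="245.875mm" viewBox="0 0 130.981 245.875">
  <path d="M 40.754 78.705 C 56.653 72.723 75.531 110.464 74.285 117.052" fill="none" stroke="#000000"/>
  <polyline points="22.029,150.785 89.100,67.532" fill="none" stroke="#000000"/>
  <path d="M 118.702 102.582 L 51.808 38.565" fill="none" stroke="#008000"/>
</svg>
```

G21
G90
G0 X40.754 Y167.170
M4 S388
G01 X52.876 Y164.628 F2655
G01 X63.949 Y152.710
G01 X71.807 Y138.435
G01 X74.285 Y128.823
M5
G0 X22.029 Y95.090
M4 S388
G01 X89.100 Y178.343 F2655
M5
G0 X118.702 Y143.293
M4 S630
G01 X51.808 Y207.310 F1855
M5
G0 X0.000 Y0.000

Since the viewBox matches the mm dimensions, user units are millimetres directly. The only transform is the Y-flip y_m = 245.875 − y_svg.

Shape 1 is a cubic bezier drawn with `<path>`. Its stroke #000000 means engrave at S388, F2655. After flipping Y the toolpath is (40.754,167.170) → (52.876,164.628) → (63.949,152.710) → (71.807,138.435) → (74.285,128.823).

Shape 2 is a line segment drawn with `<polyline>`. Its stroke #000000 means engrave at S388, F2655. After flipping Y the toolpath is (22.029,95.090) → (89.100,178.343).

Shape 3 is a line segment drawn with `<path>`. Its stroke #008000 means score at S630, F1855. After flipping Y the toolpath is (118.702,143.293) → (51.808,207.310).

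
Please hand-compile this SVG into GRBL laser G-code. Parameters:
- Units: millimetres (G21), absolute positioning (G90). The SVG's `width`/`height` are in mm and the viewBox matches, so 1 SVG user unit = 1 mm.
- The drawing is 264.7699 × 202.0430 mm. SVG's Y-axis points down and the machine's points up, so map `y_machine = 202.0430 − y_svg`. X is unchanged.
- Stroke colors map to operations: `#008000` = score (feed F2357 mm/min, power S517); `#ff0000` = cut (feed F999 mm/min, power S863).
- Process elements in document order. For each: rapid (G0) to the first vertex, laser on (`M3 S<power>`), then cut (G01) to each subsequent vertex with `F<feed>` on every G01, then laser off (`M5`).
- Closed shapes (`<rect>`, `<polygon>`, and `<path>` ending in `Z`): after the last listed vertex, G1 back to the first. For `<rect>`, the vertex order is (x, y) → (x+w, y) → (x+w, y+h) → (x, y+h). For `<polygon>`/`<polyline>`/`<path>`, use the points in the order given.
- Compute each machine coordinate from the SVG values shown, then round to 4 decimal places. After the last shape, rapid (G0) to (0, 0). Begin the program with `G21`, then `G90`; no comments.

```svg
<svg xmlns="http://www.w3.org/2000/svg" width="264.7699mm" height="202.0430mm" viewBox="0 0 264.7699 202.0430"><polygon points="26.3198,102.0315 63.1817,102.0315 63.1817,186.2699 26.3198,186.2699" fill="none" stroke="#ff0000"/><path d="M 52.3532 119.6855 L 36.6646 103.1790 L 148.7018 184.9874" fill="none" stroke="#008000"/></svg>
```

Since the viewBox matches the mm dimensions, user units are millimetres directly. The only transform is the Y-flip y_m = 202.0430 − y_svg.

Shape 1 is a rectangle drawn with `<polygon>`. Its stroke #ff0000 means cut at S863, F999. After flipping Y the toolpath is (26.3198,100.0115) → (63.1817,100.0115) → (63.1817,15.7731) → (26.3198,15.7731) → (26.3198,100.0115), returning to the start.

Shape 2 is a open polyline drawn with `<path>`. Its stroke #008000 means score at S517, F2357. After flipping Y the toolpath is (52.3532,82.3575) → (36.6646,98.8640) → (148.7018,17.0556).

G21
G90
G0 X26.3198 Y100.0115
M3 S863
G01 X63.1817 Y100.0115 F999
G01 X63.1817 Y15.7731 F999
G01 X26.3198 Y15.7731 F999
G01 X26.3198 Y100.0115 F999
M5
G0 X52.3532 Y82.3575
M3 S517
G01 X36.6646 Y98.8640 F2357
G01 X148.7018 Y17.0556 F2357
M5
G0 X0.0000 Y0.0000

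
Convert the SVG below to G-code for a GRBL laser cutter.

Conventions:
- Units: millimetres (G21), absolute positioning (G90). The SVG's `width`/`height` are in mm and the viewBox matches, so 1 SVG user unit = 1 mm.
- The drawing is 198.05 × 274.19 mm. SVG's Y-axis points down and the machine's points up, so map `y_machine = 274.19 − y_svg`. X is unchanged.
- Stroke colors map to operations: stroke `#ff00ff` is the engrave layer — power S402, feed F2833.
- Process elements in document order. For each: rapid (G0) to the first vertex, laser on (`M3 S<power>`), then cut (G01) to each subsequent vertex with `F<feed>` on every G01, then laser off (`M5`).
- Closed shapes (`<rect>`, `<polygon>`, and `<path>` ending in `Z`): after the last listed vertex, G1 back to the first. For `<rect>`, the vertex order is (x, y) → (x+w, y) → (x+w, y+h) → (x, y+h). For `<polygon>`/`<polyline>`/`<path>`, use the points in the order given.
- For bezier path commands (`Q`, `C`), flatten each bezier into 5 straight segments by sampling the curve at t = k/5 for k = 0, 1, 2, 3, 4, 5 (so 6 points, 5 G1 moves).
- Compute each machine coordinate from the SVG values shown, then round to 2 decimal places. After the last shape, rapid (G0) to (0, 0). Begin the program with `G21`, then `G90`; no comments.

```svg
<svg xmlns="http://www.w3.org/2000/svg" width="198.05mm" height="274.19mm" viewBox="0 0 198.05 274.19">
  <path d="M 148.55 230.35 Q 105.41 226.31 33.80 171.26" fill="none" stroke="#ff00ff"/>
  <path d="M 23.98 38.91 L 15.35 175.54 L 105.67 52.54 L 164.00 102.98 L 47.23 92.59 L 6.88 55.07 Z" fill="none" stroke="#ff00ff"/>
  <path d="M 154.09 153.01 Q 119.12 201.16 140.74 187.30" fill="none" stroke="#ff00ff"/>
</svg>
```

G21
G90
G0 X148.55 Y43.84
M3 S402
G01 X130.16 Y47.50 F2833
G01 X109.48 Y55.23 F2833
G01 X86.53 Y67.05 F2833
G01 X61.31 Y82.95 F2833
G01 X33.80 Y102.93 F2833
M5
G0 X23.98 Y235.28
M3 S402
G01 X15.35 Y98.65 F2833
G01 X105.67 Y221.65 F2833
G01 X164.00 Y171.21 F2833
G01 X47.23 Y181.60 F2833
G01 X6.88 Y219.12 F2833
G01 X23.98 Y235.28 F2833
M5
G0 X154.09 Y121.18
M3 S402
G01 X142.37 Y104.40 F2833
G01 X135.17 Y92.58 F2833
G01 X132.50 Y85.72 F2833
G01 X134.36 Y83.83 F2833
G01 X140.74 Y86.89 F2833
M5
G0 X0.00 Y0.00

Since the viewBox matches the mm dimensions, user units are millimetres directly. The only transform is the Y-flip y_m = 274.19 − y_svg.

Shape 1 is a quadratic bezier drawn with `<path>`. Its stroke #ff00ff means engrave at S402, F2833. After flipping Y the toolpath is (148.55,43.84) → (130.16,47.50) → (109.48,55.23) → (86.53,67.05) → (61.31,82.95) → (33.80,102.93).

Shape 2 is a closed polygon drawn with `<path>`. Its stroke #ff00ff means engrave at S402, F2833. After flipping Y the toolpath is (23.98,235.28) → (15.35,98.65) → (105.67,221.65) → (164.00,171.21) → (47.23,181.60) → (6.88,219.12) → (23.98,235.28), returning to the start.

Shape 3 is a quadratic bezier drawn with `<path>`. Its stroke #ff00ff means engrave at S402, F2833. After flipping Y the toolpath is (154.09,121.18) → (142.37,104.40) → (135.17,92.58) → (132.50,85.72) → (134.36,83.83) → (140.74,86.89).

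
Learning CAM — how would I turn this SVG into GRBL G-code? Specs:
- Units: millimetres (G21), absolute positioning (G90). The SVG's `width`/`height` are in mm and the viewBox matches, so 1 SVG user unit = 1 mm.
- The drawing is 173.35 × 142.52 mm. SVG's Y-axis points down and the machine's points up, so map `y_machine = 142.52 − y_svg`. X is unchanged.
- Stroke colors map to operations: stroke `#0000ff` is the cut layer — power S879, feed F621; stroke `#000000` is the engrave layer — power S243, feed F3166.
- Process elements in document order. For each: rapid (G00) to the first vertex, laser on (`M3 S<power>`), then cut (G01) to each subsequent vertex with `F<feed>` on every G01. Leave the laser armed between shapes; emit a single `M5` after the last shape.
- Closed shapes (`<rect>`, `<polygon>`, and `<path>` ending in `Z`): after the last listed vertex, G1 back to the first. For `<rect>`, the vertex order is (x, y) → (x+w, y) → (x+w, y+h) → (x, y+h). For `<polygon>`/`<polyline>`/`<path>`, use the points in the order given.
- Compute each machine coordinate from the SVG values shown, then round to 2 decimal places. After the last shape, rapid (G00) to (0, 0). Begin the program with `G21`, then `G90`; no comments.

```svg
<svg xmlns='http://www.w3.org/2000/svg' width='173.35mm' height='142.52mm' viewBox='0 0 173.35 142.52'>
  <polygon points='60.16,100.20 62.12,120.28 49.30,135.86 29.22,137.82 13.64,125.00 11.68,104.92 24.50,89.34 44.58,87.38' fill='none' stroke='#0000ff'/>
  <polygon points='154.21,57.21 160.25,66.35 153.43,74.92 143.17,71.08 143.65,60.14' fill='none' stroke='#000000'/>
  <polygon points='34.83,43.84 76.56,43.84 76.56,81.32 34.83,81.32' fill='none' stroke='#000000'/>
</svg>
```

G21
G90
G00 X60.16 Y42.32
M3 S879
G01 X62.12 Y22.24 F621
G01 X49.30 Y6.66 F621
G01 X29.22 Y4.70 F621
G01 X13.64 Y17.52 F621
G01 X11.68 Y37.60 F621
G01 X24.50 Y53.18 F621
G01 X44.58 Y55.14 F621
G01 X60.16 Y42.32 F621
G00 X154.21 Y85.31
M3 S243
G01 X160.25 Y76.17 F3166
G01 X153.43 Y67.60 F3166
G01 X143.17 Y71.44 F3166
G01 X143.65 Y82.38 F3166
G01 X154.21 Y85.31 F3166
G00 X34.83 Y98.68
M3 S243
G01 X76.56 Y98.68 F3166
G01 X76.56 Y61.20 F3166
G01 X34.83 Y61.20 F3166
G01 X34.83 Y98.68 F3166
M5
G00 X0.00 Y0.00

1 u = 1 mm; y_m = 142.52 − y.

[1] `<polygon>` regular polygon, #0000ff→cut S879 F621: (60.16,42.32) → (62.12,22.24) → (49.30,6.66) → (29.22,4.70) → (13.64,17.52) → (11.68,37.60) → (24.50,53.18) → (44.58,55.14) → (60.16,42.32) (closed)

[2] `<polygon>` regular polygon, #000000→engrave S243 F3166: (154.21,85.31) → (160.25,76.17) → (153.43,67.60) → (143.17,71.44) → (143.65,82.38) → (154.21,85.31) (closed)

[3] `<polygon>` rectangle, #000000→engrave S243 F3166: (34.83,98.68) → (76.56,98.68) → (76.56,61.20) → (34.83,61.20) → (34.83,98.68) (closed)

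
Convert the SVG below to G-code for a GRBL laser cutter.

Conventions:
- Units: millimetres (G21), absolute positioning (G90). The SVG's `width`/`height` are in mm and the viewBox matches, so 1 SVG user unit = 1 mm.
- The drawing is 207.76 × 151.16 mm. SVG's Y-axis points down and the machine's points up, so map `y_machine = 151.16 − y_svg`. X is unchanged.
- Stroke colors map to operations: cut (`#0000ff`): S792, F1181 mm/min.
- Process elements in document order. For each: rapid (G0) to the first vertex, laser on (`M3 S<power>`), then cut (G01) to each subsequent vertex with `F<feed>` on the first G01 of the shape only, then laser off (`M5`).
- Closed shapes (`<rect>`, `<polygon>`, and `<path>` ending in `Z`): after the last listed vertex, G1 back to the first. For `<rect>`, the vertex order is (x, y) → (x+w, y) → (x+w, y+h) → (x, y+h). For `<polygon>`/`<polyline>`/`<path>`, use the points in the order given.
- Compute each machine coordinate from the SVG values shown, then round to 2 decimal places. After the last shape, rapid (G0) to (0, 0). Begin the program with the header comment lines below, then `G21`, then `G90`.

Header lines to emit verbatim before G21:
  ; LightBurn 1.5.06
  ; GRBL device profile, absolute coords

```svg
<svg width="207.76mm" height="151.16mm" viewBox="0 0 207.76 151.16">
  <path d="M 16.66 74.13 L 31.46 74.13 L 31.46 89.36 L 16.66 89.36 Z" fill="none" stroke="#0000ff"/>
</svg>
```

; LightBurn 1.5.06
; GRBL device profile, absolute coords
G21
G90
G0 X16.66 Y77.03
M3 S792
G01 X31.46 Y77.03 F1181
G01 X31.46 Y61.80
G01 X16.66 Y61.80
G01 X16.66 Y77.03
M5
G0 X0.00 Y0.00

1 u = 1 mm; y_m = 151.16 − y.

[1] `<path>` rectangle, #0000ff→cut S792 F1181: (16.66,77.03) → (31.46,77.03) → (31.46,61.80) → (16.66,61.80) → (16.66,77.03) (closed)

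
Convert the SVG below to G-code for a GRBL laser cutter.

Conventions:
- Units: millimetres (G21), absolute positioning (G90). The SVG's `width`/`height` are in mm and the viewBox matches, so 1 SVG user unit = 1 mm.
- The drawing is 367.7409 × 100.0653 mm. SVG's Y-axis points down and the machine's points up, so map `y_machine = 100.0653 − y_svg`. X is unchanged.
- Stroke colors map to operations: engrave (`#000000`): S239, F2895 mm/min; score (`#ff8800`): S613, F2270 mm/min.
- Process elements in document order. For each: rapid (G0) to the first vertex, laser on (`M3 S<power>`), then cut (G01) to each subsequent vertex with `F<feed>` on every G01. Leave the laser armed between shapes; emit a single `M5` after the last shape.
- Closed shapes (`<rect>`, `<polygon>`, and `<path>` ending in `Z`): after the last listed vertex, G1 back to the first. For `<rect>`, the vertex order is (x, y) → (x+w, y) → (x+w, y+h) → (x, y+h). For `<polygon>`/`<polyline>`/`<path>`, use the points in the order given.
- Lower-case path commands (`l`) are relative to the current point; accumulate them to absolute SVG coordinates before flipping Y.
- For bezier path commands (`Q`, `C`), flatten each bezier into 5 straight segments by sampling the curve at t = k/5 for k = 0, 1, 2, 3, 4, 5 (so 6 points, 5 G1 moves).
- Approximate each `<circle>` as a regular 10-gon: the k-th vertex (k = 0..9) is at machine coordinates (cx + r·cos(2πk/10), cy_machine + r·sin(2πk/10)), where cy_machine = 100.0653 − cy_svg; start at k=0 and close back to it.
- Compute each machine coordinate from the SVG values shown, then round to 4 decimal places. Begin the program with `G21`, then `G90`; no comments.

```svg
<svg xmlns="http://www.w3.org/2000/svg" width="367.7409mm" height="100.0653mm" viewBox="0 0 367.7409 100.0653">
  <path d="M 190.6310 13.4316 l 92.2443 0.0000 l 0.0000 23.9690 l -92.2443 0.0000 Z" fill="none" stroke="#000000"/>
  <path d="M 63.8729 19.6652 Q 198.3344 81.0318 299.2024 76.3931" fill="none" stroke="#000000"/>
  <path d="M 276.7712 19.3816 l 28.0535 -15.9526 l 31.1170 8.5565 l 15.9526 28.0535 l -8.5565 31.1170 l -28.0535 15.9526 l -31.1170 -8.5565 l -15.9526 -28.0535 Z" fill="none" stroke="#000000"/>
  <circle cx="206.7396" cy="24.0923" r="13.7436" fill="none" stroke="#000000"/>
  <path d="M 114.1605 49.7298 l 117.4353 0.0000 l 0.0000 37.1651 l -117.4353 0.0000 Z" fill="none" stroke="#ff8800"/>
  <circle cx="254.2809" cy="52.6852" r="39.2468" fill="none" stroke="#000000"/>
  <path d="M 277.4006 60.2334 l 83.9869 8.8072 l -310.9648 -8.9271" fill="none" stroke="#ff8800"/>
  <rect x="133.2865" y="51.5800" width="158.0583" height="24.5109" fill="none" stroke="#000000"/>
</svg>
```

viewBox `0 0 367.7409 100.0653` with mm width/height → 1 unit = 1 mm. Flip: y_m = 100.0653 − y_svg.

**Shape 1** — `<path>` rectangle, stroke `#000000` → engrave (S239, F2895). Machine vertices: (190.6310,86.6337) → (282.8753,86.6337) → (282.8753,62.6647) → (190.6310,62.6647) → (190.6310,86.6337). Closed: final G1 returns to the first vertex.

**Shape 2** — `<path>` quadratic bezier, stroke `#000000` → engrave (S239, F2895). Control points (SVG): P0=(63.8729,19.6652), P1=(198.3344,81.0318), P2=(299.2024,76.3931); sampled at t=k/5. Machine vertices: (63.8729,80.4001) → (116.3138,58.4937) → (166.0671,41.8677) → (213.1330,30.5221) → (257.5115,24.4569) → (299.2024,23.6722). Open path.

**Shape 3** — `<path>` regular polygon, stroke `#000000` → engrave (S239, F2895). Machine vertices: (276.7712,80.6837) → (304.8247,96.6363) → (335.9417,88.0798) → (351.8943,60.0263) → (343.3378,28.9093) → (315.2843,12.9567) → (284.1673,21.5132) → (268.2147,49.5667) → (276.7712,80.6837). Closed: final G1 returns to the first vertex.

**Shape 4** — `<circle>` circle, stroke `#000000` → engrave (S239, F2895). Machine vertices: (220.4832,75.9730) → (217.8584,84.0513) → (210.9866,89.0439) → (202.4926,89.0439) → (195.6208,84.0513) → (192.9960,75.9730) → (195.6208,67.8947) → (202.4926,62.9021) → (210.9866,62.9021) → (217.8584,67.8947) → (220.4832,75.9730). Closed: final G1 returns to the first vertex.

**Shape 5** — `<path>` rectangle, stroke `#ff8800` → score (S613, F2270). Machine vertices: (114.1605,50.3355) → (231.5958,50.3355) → (231.5958,13.1704) → (114.1605,13.1704) → (114.1605,50.3355). Closed: final G1 returns to the first vertex.

**Shape 6** — `<circle>` circle, stroke `#000000` → engrave (S239, F2895). Machine vertices: (293.5277,47.3801) → (286.0322,70.4488) → (266.4088,84.7060) → (242.1530,84.7060) → (222.5296,70.4488) → (215.0341,47.3801) → (222.5296,24.3114) → (242.1530,10.0542) → (266.4088,10.0542) → (286.0322,24.3114) → (293.5277,47.3801). Closed: final G1 returns to the first vertex.

**Shape 7** — `<path>` open polyline, stroke `#ff8800` → score (S613, F2270). Machine vertices: (277.4006,39.8319) → (361.3875,31.0247) → (50.4227,39.9518). Open path.

**Shape 8** — `<rect>` rectangle, stroke `#000000` → engrave (S239, F2895). Machine vertices: (133.2865,48.4853) → (291.3448,48.4853) → (291.3448,23.9744) → (133.2865,23.9744) → (133.2865,48.4853). Closed: final G1 returns to the first vertex.

G21
G90
G0 X190.6310 Y86.6337
M3 S239
G01 X282.8753 Y86.6337 F2895
G01 X282.8753 Y62.6647 F2895
G01 X190.6310 Y62.6647 F2895
G01 X190.6310 Y86.6337 F2895
G0 X63.8729 Y80.4001
M3 S239
G01 X116.3138 Y58.4937 F2895
G01 X166.0671 Y41.8677 F2895
G01 X213.1330 Y30.5221 F2895
G01 X257.5115 Y24.4569 F2895
G01 X299.2024 Y23.6722 F2895
G0 X276.7712 Y80.6837
M3 S239
G01 X304.8247 Y96.6363 F2895
G01 X335.9417 Y88.0798 F2895
G01 X351.8943 Y60.0263 F2895
G01 X343.3378 Y28.9093 F2895
G01 X315.2843 Y12.9567 F2895
G01 X284.1673 Y21.5132 F2895
G01 X268.2147 Y49.5667 F2895
G01 X276.7712 Y80.6837 F2895
G0 X220.4832 Y75.9730
M3 S239
G01 X217.8584 Y84.0513 F2895
G01 X210.9866 Y89.0439 F2895
G01 X202.4926 Y89.0439 F2895
G01 X195.6208 Y84.0513 F2895
G01 X192.9960 Y75.9730 F2895
G01 X195.6208 Y67.8947 F2895
G01 X202.4926 Y62.9021 F2895
G01 X210.9866 Y62.9021 F2895
G01 X217.8584 Y67.8947 F2895
G01 X220.4832 Y75.9730 F2895
G0 X114.1605 Y50.3355
M3 S613
G01 X231.5958 Y50.3355 F2270
G01 X231.5958 Y13.1704 F2270
G01 X114.1605 Y13.1704 F2270
G01 X114.1605 Y50.3355 F2270
G0 X293.5277 Y47.3801
M3 S239
G01 X286.0322 Y70.4488 F2895
G01 X266.4088 Y84.7060 F2895
G01 X242.1530 Y84.7060 F2895
G01 X222.5296 Y70.4488 F2895
G01 X215.0341 Y47.3801 F2895
G01 X222.5296 Y24.3114 F2895
G01 X242.1530 Y10.0542 F2895
G01 X266.4088 Y10.0542 F2895
G01 X286.0322 Y24.3114 F2895
G01 X293.5277 Y47.3801 F2895
G0 X277.4006 Y39.8319
M3 S613
G01 X361.3875 Y31.0247 F2270
G01 X50.4227 Y39.9518 F2270
G0 X133.2865 Y48.4853
M3 S239
G01 X291.3448 Y48.4853 F2895
G01 X291.3448 Y23.9744 F2895
G01 X133.2865 Y23.9744 F2895
G01 X133.2865 Y48.4853 F2895
M5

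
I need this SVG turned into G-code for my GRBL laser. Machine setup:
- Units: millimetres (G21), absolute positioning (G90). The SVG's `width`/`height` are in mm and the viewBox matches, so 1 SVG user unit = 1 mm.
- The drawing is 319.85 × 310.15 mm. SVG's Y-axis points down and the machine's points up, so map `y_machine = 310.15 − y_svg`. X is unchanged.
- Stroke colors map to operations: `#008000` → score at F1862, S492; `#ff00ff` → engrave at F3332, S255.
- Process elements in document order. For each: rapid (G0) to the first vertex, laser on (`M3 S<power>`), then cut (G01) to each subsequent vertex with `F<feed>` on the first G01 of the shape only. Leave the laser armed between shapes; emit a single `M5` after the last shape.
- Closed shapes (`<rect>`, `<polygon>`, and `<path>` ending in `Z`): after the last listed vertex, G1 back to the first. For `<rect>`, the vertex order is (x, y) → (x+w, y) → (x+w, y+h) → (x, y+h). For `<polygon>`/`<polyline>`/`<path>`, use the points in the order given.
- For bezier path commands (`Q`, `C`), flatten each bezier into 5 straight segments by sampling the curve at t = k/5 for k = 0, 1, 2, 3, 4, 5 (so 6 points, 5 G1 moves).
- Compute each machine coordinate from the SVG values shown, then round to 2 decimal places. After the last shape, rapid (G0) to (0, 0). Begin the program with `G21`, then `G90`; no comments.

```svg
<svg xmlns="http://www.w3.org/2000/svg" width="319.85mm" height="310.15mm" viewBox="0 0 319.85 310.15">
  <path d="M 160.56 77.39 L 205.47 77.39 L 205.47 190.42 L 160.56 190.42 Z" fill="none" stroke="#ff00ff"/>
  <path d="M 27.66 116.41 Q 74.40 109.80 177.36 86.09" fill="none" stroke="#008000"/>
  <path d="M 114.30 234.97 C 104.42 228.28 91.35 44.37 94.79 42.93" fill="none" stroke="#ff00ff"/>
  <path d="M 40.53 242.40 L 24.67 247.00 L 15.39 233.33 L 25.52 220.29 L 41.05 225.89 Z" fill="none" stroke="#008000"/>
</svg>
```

viewBox `0 0 319.85 310.15` with mm width/height → 1 unit = 1 mm. Flip: y_m = 310.15 − y_svg.

**Shape 1** — `<path>` rectangle, stroke `#ff00ff` → engrave (S255, F3332). Machine vertices: (160.56,232.76) → (205.47,232.76) → (205.47,119.73) → (160.56,119.73) → (160.56,232.76). Closed: final G1 returns to the first vertex.

**Shape 2** — `<path>` quadratic bezier, stroke `#008000` → score (S492, F1862). Control points (SVG): P0=(27.66,116.41), P1=(74.40,109.80), P2=(177.36,86.09); sampled at t=k/5. Machine vertices: (27.66,193.74) → (48.60,197.07) → (74.05,201.76) → (103.99,207.83) → (138.42,215.26) → (177.36,224.06). Open path.

**Shape 3** — `<path>` cubic bezier, stroke `#ff00ff` → engrave (S255, F3332). Control points (SVG): P0=(114.30,234.97), P1=(104.42,228.28), P2=(91.35,44.37), P3=(94.79,42.93); sampled at t=k/5. Machine vertices: (114.30,75.18) → (108.15,97.58) → (102.17,145.25) → (97.33,200.93) → (94.55,247.34) → (94.79,267.22). Open path.

**Shape 4** — `<path>` regular polygon, stroke `#008000` → score (S492, F1862). Machine vertices: (40.53,67.75) → (24.67,63.15) → (15.39,76.82) → (25.52,89.86) → (41.05,84.26) → (40.53,67.75). Closed: final G1 returns to the first vertex.

G21
G90
G0 X160.56 Y232.76
M3 S255
G01 X205.47 Y232.76 F3332
G01 X205.47 Y119.73
G01 X160.56 Y119.73
G01 X160.56 Y232.76
G0 X27.66 Y193.74
M3 S492
G01 X48.60 Y197.07 F1862
G01 X74.05 Y201.76
G01 X103.99 Y207.83
G01 X138.42 Y215.26
G01 X177.36 Y224.06
G0 X114.30 Y75.18
M3 S255
G01 X108.15 Y97.58 F3332
G01 X102.17 Y145.25
G01 X97.33 Y200.93
G01 X94.55 Y247.34
G01 X94.79 Y267.22
G0 X40.53 Y67.75
M3 S492
G01 X24.67 Y63.15 F1862
G01 X15.39 Y76.82
G01 X25.52 Y89.86
G01 X41.05 Y84.26
G01 X40.53 Y67.75
M5
G0 X0.00 Y0.00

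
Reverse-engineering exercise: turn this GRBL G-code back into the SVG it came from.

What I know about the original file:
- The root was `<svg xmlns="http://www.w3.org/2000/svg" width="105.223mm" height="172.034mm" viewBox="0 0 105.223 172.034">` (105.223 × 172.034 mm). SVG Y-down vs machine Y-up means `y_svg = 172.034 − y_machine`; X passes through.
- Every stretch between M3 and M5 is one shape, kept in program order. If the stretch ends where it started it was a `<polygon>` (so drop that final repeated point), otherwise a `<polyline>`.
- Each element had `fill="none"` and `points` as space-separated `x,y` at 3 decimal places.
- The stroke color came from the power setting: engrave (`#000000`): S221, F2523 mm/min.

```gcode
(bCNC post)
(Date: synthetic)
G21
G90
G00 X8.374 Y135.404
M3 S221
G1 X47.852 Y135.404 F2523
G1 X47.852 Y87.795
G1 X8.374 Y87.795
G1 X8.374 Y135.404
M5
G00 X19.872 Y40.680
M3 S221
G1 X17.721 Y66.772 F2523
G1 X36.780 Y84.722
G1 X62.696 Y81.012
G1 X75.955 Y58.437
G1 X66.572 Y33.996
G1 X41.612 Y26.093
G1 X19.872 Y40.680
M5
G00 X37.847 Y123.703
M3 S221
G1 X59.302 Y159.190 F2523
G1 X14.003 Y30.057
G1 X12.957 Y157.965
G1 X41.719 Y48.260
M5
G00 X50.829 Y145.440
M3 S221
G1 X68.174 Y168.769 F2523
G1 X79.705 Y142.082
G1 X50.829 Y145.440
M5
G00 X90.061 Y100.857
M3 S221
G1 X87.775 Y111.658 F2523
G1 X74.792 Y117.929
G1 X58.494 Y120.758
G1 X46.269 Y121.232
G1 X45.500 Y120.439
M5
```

<svg xmlns="http://www.w3.org/2000/svg" width="105.223mm" height="172.034mm" viewBox="0 0 105.223 172.034">
  <polygon points="8.374,36.630 47.852,36.630 47.852,84.239 8.374,84.239" fill="none" stroke="#000000"/>
  <polygon points="19.872,131.354 17.721,105.262 36.780,87.312 62.696,91.022 75.955,113.597 66.572,138.038 41.612,145.941" fill="none" stroke="#000000"/>
  <polyline points="37.847,48.331 59.302,12.844 14.003,141.977 12.957,14.069 41.719,123.774" fill="none" stroke="#000000"/>
  <polygon points="50.829,26.594 68.174,3.265 79.705,29.952" fill="none" stroke="#000000"/>
  <polyline points="90.061,71.177 87.775,60.376 74.792,54.105 58.494,51.276 46.269,50.802 45.500,51.595" fill="none" stroke="#000000"/>
</svg>

Machine Y-up, SVG Y-down with viewBox height 172.034, so y_svg = 172.034 − y_machine; X carries over. Every run uses S221, so all elements get stroke `#000000` (engrave).

Run 1: The run returns to its start, so emit a `<polygon>` with points (Y-flipped): 8.374,36.630 47.852,36.630 47.852,84.239 8.374,84.239.

Run 2: The run returns to its start, so emit a `<polygon>` with points (Y-flipped): 19.872,131.354 17.721,105.262 36.780,87.312 62.696,91.022 75.955,113.597 66.572,138.038 41.612,145.941.

Run 3: The run is open, so emit a `<polyline>` with points (Y-flipped): 37.847,48.331 59.302,12.844 14.003,141.977 12.957,14.069 41.719,123.774.

Run 4: The run returns to its start, so emit a `<polygon>` with points (Y-flipped): 50.829,26.594 68.174,3.265 79.705,29.952.

Run 5: The run is open, so emit a `<polyline>` with points (Y-flipped): 90.061,71.177 87.775,60.376 74.792,54.105 58.494,51.276 46.269,50.802 45.500,51.595.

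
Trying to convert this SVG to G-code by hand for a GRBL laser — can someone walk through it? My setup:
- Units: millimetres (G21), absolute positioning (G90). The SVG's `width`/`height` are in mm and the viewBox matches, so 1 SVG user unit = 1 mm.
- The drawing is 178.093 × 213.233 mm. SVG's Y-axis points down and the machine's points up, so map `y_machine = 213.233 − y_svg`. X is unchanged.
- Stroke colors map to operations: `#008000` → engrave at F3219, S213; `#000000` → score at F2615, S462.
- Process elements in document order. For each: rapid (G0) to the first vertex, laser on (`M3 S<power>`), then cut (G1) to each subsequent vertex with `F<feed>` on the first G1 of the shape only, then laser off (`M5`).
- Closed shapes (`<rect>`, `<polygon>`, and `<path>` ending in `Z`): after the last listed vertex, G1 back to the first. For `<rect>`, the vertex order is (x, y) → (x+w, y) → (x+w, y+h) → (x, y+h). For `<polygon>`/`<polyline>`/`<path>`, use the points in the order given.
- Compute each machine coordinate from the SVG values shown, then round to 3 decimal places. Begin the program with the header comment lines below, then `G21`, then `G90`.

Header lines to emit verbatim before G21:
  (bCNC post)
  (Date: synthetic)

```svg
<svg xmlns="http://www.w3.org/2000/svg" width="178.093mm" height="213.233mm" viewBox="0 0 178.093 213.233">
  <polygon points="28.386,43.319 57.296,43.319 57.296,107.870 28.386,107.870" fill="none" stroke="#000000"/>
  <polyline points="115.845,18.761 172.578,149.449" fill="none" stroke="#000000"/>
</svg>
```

viewBox `0 0 178.093 213.233` with mm width/height → 1 unit = 1 mm. Flip: y_m = 213.233 − y_svg.

**Shape 1** — `<polygon>` rectangle, stroke `#000000` → score (S462, F2615). Machine vertices: (28.386,169.914) → (57.296,169.914) → (57.296,105.363) → (28.386,105.363) → (28.386,169.914). Closed: final G1 returns to the first vertex.

**Shape 2** — `<polyline>` line segment, stroke `#000000` → score (S462, F2615). Machine vertices: (115.845,194.472) → (172.578,63.784). Open path.

(bCNC post)
(Date: synthetic)
G21
G90
G0 X28.386 Y169.914
M3 S462
G1 X57.296 Y169.914 F2615
G1 X57.296 Y105.363
G1 X28.386 Y105.363
G1 X28.386 Y169.914
M5
G0 X115.845 Y194.472
M3 S462
G1 X172.578 Y63.784 F2615
M5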